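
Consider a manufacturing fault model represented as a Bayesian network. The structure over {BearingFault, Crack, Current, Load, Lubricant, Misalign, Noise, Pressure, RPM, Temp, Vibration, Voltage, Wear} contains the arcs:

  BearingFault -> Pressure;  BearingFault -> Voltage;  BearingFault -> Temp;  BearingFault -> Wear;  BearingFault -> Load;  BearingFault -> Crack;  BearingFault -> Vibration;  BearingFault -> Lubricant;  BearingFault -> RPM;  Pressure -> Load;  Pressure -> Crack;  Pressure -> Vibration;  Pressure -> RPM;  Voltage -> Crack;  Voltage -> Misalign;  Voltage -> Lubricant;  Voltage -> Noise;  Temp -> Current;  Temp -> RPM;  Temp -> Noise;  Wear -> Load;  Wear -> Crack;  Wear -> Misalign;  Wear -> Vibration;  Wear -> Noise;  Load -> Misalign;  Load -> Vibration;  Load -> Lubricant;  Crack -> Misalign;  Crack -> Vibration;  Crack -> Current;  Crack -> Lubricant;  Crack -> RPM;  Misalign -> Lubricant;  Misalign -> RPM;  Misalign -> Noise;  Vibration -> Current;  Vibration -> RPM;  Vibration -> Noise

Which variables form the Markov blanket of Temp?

Pa(Temp) = {BearingFault}.
Ch(Temp) = {Current, Noise, RPM}.
Other parents of Temp's children:
  Current: Crack, Vibration
  RPM: BearingFault, Crack, Misalign, Pressure, Vibration
  Noise: Misalign, Vibration, Voltage, Wear
MB(Temp) = {BearingFault, Crack, Current, Misalign, Noise, Pressure, RPM, Vibration, Voltage, Wear}.

{BearingFault, Crack, Current, Misalign, Noise, Pressure, RPM, Vibration, Voltage, Wear}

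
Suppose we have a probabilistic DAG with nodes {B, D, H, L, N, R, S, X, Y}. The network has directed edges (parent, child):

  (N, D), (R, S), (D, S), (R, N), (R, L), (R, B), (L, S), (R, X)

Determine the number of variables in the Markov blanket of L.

The Markov blanket of a node is its parents, its children, and the other parents of its children.
Pa(L) = {R}.
L has child S.
For each child, the remaining parents (spouses of L):
  S also has parents D, R.
MB(L) = {D, R, S}, which has 3 nodes.

3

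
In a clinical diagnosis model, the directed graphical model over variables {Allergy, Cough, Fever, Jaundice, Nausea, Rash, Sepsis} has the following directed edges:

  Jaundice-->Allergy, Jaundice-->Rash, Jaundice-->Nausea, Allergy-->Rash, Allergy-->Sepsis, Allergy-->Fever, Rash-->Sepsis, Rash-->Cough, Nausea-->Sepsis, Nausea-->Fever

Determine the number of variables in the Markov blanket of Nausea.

5

By definition, MB(Nausea) is built from Nausea's parents, Nausea's children, and the co-parents of Nausea.
Pa(Nausea) = {Jaundice}.
Ch(Nausea) = {Fever, Sepsis}.
Parents of each child, excluding Nausea:
  Sepsis's other parents are Allergy, Rash.
  Fever also has parent Allergy.
MB(Nausea) = {Allergy, Fever, Jaundice, Rash, Sepsis}, which has 5 nodes.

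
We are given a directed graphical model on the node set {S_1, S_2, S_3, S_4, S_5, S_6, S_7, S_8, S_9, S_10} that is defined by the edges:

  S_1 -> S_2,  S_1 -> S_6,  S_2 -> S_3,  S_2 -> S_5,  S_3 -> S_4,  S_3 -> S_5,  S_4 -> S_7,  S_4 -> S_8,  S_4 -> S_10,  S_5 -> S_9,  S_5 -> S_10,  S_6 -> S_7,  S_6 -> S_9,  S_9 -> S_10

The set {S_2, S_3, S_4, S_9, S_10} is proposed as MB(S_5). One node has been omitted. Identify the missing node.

Recall MB(v) = parents ∪ children ∪ spouses, where spouses are the other parents of v's children.
Parents of S_5: S_2, S_3.
S_5's children: S_9, S_10.
Other parents of S_5's children:
  S_9 also has parent S_6.
  S_10 also has parents S_4, S_9.
MB(S_5) = {S_2, S_3, S_4, S_6, S_9, S_10}.
Comparing with the claimed set, S_6 is missing.

S_6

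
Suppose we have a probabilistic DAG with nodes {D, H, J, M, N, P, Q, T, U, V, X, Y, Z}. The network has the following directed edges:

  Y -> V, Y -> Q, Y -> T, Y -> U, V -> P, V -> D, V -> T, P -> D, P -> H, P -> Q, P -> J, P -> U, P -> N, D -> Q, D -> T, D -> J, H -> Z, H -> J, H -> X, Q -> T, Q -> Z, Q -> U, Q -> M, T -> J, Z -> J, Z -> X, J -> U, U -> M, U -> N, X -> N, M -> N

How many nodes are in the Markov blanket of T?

8

T's parents: D, Q, V, Y.
Ch(T) = {J}.
Co-parents of T (other parents of its children):
  parents(J) \ {T} = {D, H, P, Z}.
MB(T) = {D, H, J, P, Q, V, Y, Z}, which has 8 nodes.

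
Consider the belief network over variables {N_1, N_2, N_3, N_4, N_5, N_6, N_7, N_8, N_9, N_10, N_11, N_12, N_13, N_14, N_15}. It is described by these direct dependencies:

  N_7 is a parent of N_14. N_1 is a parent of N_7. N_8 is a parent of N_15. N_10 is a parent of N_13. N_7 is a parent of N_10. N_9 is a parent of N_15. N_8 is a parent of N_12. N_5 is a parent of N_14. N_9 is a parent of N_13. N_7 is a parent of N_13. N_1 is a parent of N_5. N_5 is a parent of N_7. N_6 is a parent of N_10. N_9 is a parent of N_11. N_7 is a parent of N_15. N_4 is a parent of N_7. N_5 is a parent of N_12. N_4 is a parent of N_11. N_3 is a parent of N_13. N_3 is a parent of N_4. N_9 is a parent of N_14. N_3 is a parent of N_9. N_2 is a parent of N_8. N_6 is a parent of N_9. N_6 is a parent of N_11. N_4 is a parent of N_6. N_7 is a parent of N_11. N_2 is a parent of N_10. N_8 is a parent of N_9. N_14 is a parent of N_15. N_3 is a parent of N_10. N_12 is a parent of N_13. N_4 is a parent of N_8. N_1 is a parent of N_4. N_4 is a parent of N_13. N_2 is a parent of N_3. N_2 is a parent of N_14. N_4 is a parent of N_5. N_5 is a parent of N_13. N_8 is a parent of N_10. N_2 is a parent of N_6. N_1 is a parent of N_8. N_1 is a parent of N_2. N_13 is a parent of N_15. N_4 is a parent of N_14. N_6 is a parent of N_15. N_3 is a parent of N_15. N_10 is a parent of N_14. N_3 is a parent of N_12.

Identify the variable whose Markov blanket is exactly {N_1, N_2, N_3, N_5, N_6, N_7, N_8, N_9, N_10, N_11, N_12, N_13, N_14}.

N_4

The target node must have every member of {N_1, N_2, N_3, N_5, N_6, N_7, N_8, N_9, N_10, N_11, N_12, N_13, N_14} as a parent, child, or co-parent, and no others.
Parents of N_4: N_1, N_3; children: N_5, N_6, N_7, N_8, N_11, N_13, N_14; co-parents: N_1, N_2, N_3, N_5, N_6, N_7, N_9, N_10, N_12.
These exactly cover the given set, so the node is N_4.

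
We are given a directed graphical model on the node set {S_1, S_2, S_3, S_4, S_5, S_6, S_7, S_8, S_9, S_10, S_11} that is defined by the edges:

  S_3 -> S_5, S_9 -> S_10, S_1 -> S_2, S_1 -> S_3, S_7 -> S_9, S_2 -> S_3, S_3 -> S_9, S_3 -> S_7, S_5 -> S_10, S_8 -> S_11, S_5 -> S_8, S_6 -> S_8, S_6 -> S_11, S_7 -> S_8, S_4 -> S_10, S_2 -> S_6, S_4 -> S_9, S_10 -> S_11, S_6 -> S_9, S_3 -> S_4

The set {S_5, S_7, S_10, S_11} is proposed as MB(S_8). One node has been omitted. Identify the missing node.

S_8's children: S_11.
S_8's parents: S_5, S_6, S_7.
Other parents of S_8's children:
  parents(S_11) \ {S_8} = {S_6, S_10}.
MB(S_8) = {S_5, S_6, S_7, S_10, S_11}.
Comparing with the claimed set, S_6 is missing.

S_6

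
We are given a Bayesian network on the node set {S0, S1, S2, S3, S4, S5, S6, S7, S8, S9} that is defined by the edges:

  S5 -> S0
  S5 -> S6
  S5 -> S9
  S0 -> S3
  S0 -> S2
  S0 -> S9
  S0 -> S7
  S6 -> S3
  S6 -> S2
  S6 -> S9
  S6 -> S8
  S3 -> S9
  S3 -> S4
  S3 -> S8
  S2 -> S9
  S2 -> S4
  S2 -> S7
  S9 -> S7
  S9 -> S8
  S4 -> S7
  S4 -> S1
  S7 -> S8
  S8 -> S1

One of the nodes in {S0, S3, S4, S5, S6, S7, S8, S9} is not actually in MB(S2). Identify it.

S2 has parents S0, S6.
Ch(S2) = {S4, S7, S9}.
Co-parents of S2 (other parents of its children):
  parents(S9) \ {S2} = {S0, S3, S5, S6}.
  S4 also has parent S3.
  S7's other parents are S0, S4, S9.
MB(S2) = {S0, S3, S4, S5, S6, S7, S9}.
S8 is neither a parent, child, nor co-parent of S2, so it does not belong.

S8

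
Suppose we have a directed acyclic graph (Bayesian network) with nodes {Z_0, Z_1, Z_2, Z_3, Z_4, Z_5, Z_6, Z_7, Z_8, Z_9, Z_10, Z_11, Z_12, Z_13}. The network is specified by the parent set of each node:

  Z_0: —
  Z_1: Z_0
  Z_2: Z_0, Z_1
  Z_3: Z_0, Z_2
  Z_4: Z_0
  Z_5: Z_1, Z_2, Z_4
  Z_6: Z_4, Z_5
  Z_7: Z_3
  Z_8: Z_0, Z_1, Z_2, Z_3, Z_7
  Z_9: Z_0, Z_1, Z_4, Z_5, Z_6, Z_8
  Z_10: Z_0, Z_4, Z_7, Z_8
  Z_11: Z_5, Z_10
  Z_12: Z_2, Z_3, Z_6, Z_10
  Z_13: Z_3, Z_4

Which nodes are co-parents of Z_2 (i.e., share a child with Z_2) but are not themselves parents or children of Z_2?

{Z_4, Z_6, Z_7, Z_10}

Children of Z_2: Z_3, Z_5, Z_8, Z_12.
  Z_3: Z_0
  Z_5: Z_1, Z_4
  Z_8: Z_0, Z_1, Z_3, Z_7
  Z_12: Z_3, Z_6, Z_10
Excluding nodes already adjacent to Z_2 (Z_0, Z_1, Z_3, Z_5, Z_8, Z_12), the co-parent-only contribution is {Z_4, Z_6, Z_7, Z_10}.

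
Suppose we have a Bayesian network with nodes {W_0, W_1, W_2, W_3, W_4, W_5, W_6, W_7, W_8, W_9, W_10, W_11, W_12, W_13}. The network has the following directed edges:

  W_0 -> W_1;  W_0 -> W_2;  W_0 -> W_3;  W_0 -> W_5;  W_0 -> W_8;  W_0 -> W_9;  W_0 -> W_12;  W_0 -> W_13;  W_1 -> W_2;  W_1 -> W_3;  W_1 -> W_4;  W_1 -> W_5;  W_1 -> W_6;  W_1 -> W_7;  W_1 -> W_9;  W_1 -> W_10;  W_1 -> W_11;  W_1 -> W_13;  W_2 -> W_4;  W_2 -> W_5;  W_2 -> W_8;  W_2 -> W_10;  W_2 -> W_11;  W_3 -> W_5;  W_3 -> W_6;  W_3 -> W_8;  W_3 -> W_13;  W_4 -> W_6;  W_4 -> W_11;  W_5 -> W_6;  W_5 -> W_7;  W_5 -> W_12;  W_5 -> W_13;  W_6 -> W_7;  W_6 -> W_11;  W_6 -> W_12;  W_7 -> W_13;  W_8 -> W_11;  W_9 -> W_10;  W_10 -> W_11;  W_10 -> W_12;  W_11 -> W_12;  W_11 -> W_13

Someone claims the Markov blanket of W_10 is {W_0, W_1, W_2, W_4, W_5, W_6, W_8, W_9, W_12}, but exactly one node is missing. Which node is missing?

W_11

By definition, MB(W_10) is built from W_10's parents, W_10's children, and the co-parents of W_10.
Pa(W_10) = {W_1, W_2, W_9}.
W_10 has children W_11, W_12.
For each child, the remaining parents (spouses of W_10):
  W_11's other parents are W_1, W_2, W_4, W_6, W_8.
  W_12's other parents are W_0, W_5, W_6, W_11.
MB(W_10) = {W_0, W_1, W_2, W_4, W_5, W_6, W_8, W_9, W_11, W_12}.
Comparing with the claimed set, W_11 is missing.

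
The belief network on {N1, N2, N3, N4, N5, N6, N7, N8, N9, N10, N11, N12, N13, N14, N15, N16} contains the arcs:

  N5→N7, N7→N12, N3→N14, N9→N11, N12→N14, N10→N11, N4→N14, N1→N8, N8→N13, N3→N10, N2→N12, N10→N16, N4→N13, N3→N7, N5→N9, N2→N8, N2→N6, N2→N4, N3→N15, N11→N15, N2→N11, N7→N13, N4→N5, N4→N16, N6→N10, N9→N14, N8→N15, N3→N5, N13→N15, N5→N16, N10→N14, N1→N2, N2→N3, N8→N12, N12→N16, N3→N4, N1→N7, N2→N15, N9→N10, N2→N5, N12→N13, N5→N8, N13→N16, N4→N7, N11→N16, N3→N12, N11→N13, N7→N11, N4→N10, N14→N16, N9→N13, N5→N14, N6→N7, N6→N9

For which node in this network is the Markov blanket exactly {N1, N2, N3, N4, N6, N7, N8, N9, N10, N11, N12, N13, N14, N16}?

N5

The target node must have every member of {N1, N2, N3, N4, N6, N7, N8, N9, N10, N11, N12, N13, N14, N16} as a parent, child, or co-parent, and no others.
Parents of N5: N2, N3, N4; children: N7, N8, N9, N14, N16; co-parents: N1, N2, N3, N4, N6, N9, N10, N11, N12, N13, N14.
These exactly cover the given set, so the node is N5.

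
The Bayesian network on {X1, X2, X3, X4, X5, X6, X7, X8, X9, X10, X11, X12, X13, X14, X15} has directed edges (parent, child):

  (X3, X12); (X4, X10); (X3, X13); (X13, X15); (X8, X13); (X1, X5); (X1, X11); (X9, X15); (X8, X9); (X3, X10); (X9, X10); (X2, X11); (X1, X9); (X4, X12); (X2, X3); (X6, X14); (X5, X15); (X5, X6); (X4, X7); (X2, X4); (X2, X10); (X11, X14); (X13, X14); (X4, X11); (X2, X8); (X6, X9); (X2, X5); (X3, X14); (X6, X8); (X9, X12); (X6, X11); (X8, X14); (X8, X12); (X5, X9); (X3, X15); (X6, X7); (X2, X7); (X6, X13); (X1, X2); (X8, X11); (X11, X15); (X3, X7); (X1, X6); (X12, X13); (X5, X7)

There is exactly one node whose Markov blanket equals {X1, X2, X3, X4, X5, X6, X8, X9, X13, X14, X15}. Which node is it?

X11

The target node must have every member of {X1, X2, X3, X4, X5, X6, X8, X9, X13, X14, X15} as a parent, child, or co-parent, and no others.
Parents of X11: X1, X2, X4, X6, X8; children: X14, X15; co-parents: X3, X5, X6, X8, X9, X13.
These exactly cover the given set, so the node is X11.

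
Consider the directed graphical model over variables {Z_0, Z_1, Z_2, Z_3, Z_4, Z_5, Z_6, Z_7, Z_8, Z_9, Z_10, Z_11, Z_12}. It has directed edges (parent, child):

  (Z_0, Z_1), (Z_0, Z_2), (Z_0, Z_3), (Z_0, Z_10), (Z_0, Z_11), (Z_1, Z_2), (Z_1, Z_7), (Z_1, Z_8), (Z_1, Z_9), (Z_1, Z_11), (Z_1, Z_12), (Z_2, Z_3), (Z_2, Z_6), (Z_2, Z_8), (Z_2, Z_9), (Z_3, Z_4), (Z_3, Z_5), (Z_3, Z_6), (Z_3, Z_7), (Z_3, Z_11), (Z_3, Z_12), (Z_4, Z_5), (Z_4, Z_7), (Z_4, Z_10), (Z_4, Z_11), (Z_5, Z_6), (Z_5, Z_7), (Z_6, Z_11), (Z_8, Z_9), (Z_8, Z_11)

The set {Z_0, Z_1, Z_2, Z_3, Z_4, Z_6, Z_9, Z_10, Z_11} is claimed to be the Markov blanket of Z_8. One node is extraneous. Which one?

Z_10

By definition, MB(Z_8) is built from Z_8's parents, Z_8's children, and the co-parents of Z_8.
Pa(Z_8) = {Z_1, Z_2}.
Z_8's children: Z_9, Z_11.
Other parents of Z_8's children:
  Z_9's other parents are Z_1, Z_2.
  Z_11's other parents are Z_0, Z_1, Z_3, Z_4, Z_6.
MB(Z_8) = {Z_0, Z_1, Z_2, Z_3, Z_4, Z_6, Z_9, Z_11}.
Z_10 is neither a parent, child, nor co-parent of Z_8, so it does not belong.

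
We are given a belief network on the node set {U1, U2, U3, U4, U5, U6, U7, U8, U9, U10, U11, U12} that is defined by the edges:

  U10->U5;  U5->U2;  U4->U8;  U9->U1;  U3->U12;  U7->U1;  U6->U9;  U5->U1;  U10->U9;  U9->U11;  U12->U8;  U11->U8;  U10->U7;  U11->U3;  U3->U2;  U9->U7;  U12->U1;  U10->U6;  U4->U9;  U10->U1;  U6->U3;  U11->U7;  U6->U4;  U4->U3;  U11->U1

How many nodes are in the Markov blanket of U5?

By definition, MB(U5) is built from U5's parents, U5's children, and the co-parents of U5.
Children of U5: U1, U2.
U5's parents: U10.
Co-parents of U5 (other parents of its children):
  U2's other parent is U3.
  parents(U1) \ {U5} = {U7, U9, U10, U11, U12}.
MB(U5) = {U1, U2, U3, U7, U9, U10, U11, U12}, which has 8 nodes.

8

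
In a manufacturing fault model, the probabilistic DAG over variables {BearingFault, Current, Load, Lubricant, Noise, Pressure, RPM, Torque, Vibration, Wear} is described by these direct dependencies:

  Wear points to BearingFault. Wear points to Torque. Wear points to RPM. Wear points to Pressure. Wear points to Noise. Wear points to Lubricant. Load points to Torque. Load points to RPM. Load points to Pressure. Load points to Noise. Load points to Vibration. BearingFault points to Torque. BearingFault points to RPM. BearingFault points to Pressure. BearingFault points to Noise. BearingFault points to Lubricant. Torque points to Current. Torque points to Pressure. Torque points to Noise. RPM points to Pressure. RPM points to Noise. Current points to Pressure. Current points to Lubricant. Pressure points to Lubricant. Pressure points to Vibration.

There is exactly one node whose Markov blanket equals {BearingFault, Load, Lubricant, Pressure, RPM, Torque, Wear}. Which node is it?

Current

The target node must have every member of {BearingFault, Load, Lubricant, Pressure, RPM, Torque, Wear} as a parent, child, or co-parent, and no others.
Parents of Current: Torque; children: Lubricant, Pressure; co-parents: BearingFault, Load, Pressure, RPM, Torque, Wear.
These exactly cover the given set, so the node is Current.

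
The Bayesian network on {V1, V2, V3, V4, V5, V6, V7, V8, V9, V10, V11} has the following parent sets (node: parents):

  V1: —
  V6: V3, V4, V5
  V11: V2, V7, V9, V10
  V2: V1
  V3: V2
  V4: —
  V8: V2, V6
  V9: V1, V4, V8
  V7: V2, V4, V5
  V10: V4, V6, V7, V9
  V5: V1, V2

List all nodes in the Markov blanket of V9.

{V1, V2, V4, V6, V7, V8, V10, V11}

Parents of V9: V1, V4, V8.
Ch(V9) = {V10, V11}.
Co-parents of V9 (other parents of its children):
  V10: V4, V6, V7
  V11: V2, V7, V10
Union: {V1, V4, V8} ∪ {V10, V11} ∪ {V2, V4, V6, V7, V10} = {V1, V2, V4, V6, V7, V8, V10, V11}.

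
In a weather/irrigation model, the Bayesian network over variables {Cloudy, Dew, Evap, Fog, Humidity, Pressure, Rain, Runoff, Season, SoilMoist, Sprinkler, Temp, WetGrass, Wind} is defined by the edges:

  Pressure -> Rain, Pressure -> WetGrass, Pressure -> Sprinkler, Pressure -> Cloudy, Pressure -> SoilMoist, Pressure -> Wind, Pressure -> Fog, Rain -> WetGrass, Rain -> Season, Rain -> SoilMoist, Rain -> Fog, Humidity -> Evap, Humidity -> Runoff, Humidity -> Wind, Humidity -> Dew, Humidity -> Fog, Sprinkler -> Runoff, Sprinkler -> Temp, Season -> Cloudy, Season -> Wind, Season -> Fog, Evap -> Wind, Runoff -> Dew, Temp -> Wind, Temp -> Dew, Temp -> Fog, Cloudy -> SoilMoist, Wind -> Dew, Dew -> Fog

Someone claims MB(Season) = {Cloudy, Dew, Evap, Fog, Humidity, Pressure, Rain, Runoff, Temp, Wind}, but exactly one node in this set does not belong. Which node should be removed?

Runoff

Parents of Season: Rain.
Ch(Season) = {Cloudy, Fog, Wind}.
Co-parents of Season (other parents of its children):
  parents(Cloudy) \ {Season} = {Pressure}.
  Wind also has parents Evap, Humidity, Pressure, Temp.
  parents(Fog) \ {Season} = {Dew, Humidity, Pressure, Rain, Temp}.
MB(Season) = {Cloudy, Dew, Evap, Fog, Humidity, Pressure, Rain, Temp, Wind}.
Runoff is neither a parent, child, nor co-parent of Season, so it does not belong.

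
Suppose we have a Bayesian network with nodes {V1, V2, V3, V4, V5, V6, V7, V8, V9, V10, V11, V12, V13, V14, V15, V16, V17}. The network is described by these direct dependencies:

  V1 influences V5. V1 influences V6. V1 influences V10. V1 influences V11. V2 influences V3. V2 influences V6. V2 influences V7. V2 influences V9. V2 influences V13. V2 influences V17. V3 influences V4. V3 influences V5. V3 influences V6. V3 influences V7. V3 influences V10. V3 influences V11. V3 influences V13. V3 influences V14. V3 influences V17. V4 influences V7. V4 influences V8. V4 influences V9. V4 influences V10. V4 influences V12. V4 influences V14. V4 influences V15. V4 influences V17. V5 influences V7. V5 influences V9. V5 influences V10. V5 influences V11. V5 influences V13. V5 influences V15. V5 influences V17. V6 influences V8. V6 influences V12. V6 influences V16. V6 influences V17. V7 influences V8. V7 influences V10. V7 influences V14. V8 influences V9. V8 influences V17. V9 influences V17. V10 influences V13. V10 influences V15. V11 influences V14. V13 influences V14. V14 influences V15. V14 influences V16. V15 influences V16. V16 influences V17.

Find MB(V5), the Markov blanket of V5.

{V1, V2, V3, V4, V6, V7, V8, V9, V10, V11, V13, V14, V15, V16, V17}

The Markov blanket of a node is its parents, its children, and the other parents of its children.
V5's parents: V1, V3.
V5 has children V7, V9, V10, V11, V13, V15, V17.
Co-parents of V5 (other parents of its children):
  parents(V7) \ {V5} = {V2, V3, V4}.
  parents(V9) \ {V5} = {V2, V4, V8}.
  parents(V10) \ {V5} = {V1, V3, V4, V7}.
  V11's other parents are V1, V3.
  V13's other parents are V2, V3, V10.
  parents(V15) \ {V5} = {V4, V10, V14}.
  V17's other parents are V2, V3, V4, V6, V8, V9, V16.
Union: {V1, V3} ∪ {V7, V9, V10, V11, V13, V15, V17} ∪ {V1, V2, V3, V4, V6, V7, V8, V9, V10, V14, V16} = {V1, V2, V3, V4, V6, V7, V8, V9, V10, V11, V13, V14, V15, V16, V17}.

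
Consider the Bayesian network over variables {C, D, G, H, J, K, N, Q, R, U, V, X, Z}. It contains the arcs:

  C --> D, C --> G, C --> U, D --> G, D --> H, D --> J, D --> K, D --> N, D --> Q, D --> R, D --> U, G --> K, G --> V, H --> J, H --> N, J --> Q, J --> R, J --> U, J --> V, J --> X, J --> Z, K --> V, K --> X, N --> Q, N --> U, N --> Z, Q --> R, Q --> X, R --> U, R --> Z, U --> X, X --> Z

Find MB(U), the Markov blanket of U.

The Markov blanket of a node is its parents, its children, and the other parents of its children.
Pa(U) = {C, D, J, N, R}.
Children of U: X.
For each child, the remaining parents (spouses of U):
  X: J, K, Q
MB(U) = {C, D, J, K, N, Q, R, X}.

{C, D, J, K, N, Q, R, X}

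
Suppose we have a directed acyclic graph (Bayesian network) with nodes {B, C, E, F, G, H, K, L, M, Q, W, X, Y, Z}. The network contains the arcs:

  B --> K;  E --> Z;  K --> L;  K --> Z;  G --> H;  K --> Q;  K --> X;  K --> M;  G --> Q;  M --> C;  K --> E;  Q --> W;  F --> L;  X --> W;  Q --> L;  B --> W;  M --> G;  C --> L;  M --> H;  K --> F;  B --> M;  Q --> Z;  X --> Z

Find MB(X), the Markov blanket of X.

{B, E, K, Q, W, Z}

Recall MB(v) = parents ∪ children ∪ spouses, where spouses are the other parents of v's children.
X's parents: K.
X's children: W, Z.
Parents of each child, excluding X:
  parents(W) \ {X} = {B, Q}.
  Z's other parents are E, K, Q.
So the Markov blanket of X is {B, E, K, Q, W, Z}.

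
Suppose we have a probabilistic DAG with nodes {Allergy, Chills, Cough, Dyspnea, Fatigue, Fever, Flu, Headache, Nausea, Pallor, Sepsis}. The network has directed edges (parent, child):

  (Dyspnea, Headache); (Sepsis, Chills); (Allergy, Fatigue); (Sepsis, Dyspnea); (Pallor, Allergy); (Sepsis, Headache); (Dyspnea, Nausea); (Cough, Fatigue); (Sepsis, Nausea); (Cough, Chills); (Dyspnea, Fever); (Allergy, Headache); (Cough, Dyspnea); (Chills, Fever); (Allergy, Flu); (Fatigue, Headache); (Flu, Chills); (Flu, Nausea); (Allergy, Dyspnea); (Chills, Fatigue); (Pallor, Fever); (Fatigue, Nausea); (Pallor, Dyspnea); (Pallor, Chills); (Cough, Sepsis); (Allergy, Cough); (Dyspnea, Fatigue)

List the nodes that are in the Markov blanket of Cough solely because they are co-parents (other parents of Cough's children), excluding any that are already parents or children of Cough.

Children of Cough: Chills, Dyspnea, Fatigue, Sepsis.
  Sepsis: no additional parents.
  Chills also has parents Flu, Pallor, Sepsis.
  Dyspnea also has parents Allergy, Pallor, Sepsis.
  Fatigue's other parents are Allergy, Chills, Dyspnea.
Excluding nodes already adjacent to Cough (Allergy, Chills, Dyspnea, Fatigue, Sepsis), the co-parent-only contribution is {Flu, Pallor}.

{Flu, Pallor}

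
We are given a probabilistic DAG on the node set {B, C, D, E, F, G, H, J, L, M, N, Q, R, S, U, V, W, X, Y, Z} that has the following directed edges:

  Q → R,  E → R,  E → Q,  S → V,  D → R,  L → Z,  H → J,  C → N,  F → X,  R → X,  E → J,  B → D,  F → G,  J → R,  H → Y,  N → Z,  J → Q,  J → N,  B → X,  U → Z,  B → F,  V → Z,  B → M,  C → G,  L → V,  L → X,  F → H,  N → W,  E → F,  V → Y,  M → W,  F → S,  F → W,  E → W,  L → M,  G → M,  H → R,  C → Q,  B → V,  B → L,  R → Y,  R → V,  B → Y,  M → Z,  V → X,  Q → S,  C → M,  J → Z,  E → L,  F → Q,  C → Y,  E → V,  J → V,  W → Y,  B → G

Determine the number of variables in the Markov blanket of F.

15

Children of F: G, H, Q, S, W, X.
Pa(F) = {B, E}.
Other parents of F's children:
  G's other parents are B, C.
  H has no other parent.
  parents(Q) \ {F} = {C, E, J}.
  S also has parent Q.
  W also has parents E, M, N.
  X also has parents B, L, R, V.
MB(F) = {B, C, E, G, H, J, L, M, N, Q, R, S, V, W, X}, which has 15 nodes.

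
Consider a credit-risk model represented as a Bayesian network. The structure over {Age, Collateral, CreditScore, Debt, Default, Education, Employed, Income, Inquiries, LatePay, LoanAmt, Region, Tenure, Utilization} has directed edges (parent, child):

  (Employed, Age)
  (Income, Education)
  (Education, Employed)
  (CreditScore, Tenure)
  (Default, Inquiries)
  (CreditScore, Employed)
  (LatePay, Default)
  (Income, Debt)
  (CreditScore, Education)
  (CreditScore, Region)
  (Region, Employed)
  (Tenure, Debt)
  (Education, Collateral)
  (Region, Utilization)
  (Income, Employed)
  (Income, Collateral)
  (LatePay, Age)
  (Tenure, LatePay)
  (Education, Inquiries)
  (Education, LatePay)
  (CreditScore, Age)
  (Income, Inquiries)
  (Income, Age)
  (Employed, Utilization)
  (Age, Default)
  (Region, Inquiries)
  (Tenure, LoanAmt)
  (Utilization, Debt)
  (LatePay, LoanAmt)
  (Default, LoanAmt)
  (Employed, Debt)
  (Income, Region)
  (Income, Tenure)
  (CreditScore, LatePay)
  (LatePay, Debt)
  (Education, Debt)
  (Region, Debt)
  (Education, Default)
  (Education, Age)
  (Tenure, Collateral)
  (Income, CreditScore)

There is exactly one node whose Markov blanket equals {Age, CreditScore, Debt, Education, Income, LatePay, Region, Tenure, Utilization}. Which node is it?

The target node must have every member of {Age, CreditScore, Debt, Education, Income, LatePay, Region, Tenure, Utilization} as a parent, child, or co-parent, and no others.
Parents of Employed: CreditScore, Education, Income, Region; children: Age, Debt, Utilization; co-parents: CreditScore, Education, Income, LatePay, Region, Tenure, Utilization.
These exactly cover the given set, so the node is Employed.

Employed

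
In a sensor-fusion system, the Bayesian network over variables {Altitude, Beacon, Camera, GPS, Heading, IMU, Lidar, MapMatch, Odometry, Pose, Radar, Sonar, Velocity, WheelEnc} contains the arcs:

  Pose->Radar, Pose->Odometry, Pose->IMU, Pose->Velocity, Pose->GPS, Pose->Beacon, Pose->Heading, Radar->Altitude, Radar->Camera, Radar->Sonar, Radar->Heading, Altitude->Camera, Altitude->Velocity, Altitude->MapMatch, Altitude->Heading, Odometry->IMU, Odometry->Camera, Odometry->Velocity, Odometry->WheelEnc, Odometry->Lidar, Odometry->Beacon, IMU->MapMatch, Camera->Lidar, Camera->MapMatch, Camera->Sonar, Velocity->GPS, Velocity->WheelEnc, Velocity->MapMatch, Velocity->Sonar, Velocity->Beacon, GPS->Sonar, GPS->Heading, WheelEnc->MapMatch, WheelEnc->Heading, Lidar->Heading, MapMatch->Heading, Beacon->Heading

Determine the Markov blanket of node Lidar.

Children of Lidar: Heading.
Lidar's parents: Camera, Odometry.
For each child, the remaining parents (spouses of Lidar):
  Heading's other parents are Altitude, Beacon, GPS, MapMatch, Pose, Radar, WheelEnc.
Union: {Camera, Odometry} ∪ {Heading} ∪ {Altitude, Beacon, GPS, MapMatch, Pose, Radar, WheelEnc} = {Altitude, Beacon, Camera, GPS, Heading, MapMatch, Odometry, Pose, Radar, WheelEnc}.

{Altitude, Beacon, Camera, GPS, Heading, MapMatch, Odometry, Pose, Radar, WheelEnc}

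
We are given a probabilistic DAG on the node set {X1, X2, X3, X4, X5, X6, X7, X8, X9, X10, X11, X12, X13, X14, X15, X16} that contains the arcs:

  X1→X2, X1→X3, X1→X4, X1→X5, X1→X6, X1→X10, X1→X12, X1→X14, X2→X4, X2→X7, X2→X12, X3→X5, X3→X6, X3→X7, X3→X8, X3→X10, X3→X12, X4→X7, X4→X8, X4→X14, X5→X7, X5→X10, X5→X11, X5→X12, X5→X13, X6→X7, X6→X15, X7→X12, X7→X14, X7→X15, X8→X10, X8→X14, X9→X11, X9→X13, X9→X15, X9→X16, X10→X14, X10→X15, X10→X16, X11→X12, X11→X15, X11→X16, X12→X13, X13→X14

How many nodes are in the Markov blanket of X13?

9

Ch(X13) = {X14}.
X13's parents: X5, X9, X12.
For each child, the remaining parents (spouses of X13):
  X14 also has parents X1, X4, X7, X8, X10.
MB(X13) = {X1, X4, X5, X7, X8, X9, X10, X12, X14}, which has 9 nodes.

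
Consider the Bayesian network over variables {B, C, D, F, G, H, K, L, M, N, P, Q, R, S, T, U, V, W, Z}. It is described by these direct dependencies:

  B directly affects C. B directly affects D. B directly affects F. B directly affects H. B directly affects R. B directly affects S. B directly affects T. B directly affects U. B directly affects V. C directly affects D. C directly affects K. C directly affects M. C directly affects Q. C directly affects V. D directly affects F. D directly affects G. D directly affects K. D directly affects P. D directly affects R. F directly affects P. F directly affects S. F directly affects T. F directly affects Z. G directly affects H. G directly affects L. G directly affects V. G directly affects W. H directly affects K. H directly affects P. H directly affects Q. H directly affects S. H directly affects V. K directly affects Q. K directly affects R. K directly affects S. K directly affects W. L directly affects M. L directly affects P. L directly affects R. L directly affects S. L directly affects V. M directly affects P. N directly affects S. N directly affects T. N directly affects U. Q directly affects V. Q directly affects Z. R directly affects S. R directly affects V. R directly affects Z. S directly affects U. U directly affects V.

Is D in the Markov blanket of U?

No

A node's Markov blanket = Pa ∪ Ch ∪ (parents of Ch other than the node itself).
U's children: V.
Pa(U) = {B, N, S}.
Other parents of U's children:
  V also has parents B, C, G, H, L, Q, R.
MB(U) = {B, C, G, H, L, N, Q, R, S, V}; D is not in this set.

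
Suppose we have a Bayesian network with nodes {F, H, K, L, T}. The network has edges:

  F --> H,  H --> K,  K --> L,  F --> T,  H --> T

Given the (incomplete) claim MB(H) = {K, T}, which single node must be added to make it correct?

F

By definition, MB(H) is built from H's parents, H's children, and the co-parents of H.
H has parent F.
H's children: K, T.
Other parents of H's children:
  K: —
  T: F
MB(H) = {F, K, T}.
Comparing with the claimed set, F is missing.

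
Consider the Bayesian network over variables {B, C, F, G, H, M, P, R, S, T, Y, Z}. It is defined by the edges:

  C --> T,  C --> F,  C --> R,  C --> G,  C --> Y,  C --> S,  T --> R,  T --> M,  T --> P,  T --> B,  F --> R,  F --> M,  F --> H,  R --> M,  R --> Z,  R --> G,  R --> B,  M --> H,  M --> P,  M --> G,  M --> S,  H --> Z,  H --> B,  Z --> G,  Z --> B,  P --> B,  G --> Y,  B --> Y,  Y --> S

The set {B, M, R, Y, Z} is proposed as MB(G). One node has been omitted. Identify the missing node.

Ch(G) = {Y}.
G's parents: C, M, R, Z.
Co-parents of G (other parents of its children):
  Y's other parents are B, C.
MB(G) = {B, C, M, R, Y, Z}.
Comparing with the claimed set, C is missing.

C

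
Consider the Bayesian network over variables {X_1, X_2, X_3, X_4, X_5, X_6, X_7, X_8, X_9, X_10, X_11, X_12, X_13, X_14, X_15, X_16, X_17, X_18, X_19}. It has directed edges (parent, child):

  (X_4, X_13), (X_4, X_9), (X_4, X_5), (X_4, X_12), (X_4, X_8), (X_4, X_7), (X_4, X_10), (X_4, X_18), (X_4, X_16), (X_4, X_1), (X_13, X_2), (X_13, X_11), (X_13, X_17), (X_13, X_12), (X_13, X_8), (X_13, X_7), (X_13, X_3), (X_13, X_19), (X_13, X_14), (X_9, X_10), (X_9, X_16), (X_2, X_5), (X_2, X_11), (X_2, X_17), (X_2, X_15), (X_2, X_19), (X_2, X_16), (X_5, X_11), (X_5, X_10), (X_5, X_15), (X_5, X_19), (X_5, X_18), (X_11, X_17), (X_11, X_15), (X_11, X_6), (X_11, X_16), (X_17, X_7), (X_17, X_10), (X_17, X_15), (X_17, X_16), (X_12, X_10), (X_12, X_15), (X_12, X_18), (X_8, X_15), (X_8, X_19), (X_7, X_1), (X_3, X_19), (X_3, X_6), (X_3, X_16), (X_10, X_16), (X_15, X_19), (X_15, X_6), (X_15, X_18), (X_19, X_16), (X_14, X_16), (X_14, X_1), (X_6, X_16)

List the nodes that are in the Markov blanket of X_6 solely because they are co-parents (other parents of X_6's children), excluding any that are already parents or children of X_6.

{X_2, X_4, X_9, X_10, X_14, X_17, X_19}

Children of X_6: X_16.
  X_16's other parents are X_2, X_3, X_4, X_9, X_10, X_11, X_14, X_17, X_19.
Excluding nodes already adjacent to X_6 (X_3, X_11, X_15, X_16), the co-parent-only contribution is {X_2, X_4, X_9, X_10, X_14, X_17, X_19}.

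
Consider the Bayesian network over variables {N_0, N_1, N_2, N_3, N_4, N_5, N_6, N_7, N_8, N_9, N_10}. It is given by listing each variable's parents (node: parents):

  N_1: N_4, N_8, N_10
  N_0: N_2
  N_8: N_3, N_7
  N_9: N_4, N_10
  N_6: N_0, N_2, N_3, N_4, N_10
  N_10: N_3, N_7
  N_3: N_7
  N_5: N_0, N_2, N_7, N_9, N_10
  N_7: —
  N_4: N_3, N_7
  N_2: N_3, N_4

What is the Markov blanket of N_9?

{N_0, N_2, N_4, N_5, N_7, N_10}

N_9 has parents N_4, N_10.
Ch(N_9) = {N_5}.
Co-parents of N_9 (other parents of its children):
  N_5: N_0, N_2, N_7, N_10
MB(N_9) = {N_0, N_2, N_4, N_5, N_7, N_10}.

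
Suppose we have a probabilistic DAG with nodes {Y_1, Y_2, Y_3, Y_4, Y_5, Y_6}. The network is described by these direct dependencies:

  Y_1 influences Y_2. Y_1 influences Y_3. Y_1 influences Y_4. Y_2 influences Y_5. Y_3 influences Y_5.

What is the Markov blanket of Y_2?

{Y_1, Y_3, Y_5}

Parents of Y_2: Y_1.
Ch(Y_2) = {Y_5}.
Other parents of Y_2's children:
  Y_5 also has parent Y_3.
Taking the union gives {Y_1, Y_3, Y_5}.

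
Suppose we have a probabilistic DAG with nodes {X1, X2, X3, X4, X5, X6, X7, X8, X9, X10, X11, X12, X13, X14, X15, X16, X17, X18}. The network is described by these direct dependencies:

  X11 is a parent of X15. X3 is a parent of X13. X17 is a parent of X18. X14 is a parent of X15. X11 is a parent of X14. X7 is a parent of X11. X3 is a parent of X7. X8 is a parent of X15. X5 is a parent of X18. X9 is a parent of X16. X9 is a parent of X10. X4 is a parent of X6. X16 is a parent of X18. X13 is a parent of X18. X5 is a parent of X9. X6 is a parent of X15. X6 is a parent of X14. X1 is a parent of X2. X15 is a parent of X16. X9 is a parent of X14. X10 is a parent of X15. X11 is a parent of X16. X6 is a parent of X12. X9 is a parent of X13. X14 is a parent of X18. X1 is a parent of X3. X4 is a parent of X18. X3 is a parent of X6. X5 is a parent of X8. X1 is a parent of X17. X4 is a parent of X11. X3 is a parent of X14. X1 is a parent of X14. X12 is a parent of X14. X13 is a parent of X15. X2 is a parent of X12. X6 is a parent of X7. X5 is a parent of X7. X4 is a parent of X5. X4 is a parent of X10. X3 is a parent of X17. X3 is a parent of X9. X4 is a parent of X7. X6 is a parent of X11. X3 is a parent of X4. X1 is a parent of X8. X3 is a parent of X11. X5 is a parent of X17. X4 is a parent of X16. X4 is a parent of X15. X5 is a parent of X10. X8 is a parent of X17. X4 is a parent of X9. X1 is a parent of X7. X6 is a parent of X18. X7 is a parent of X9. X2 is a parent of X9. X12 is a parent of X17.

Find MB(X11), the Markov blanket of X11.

Recall MB(v) = parents ∪ children ∪ spouses, where spouses are the other parents of v's children.
X11's parents: X3, X4, X6, X7.
Children of X11: X14, X15, X16.
For each child, the remaining parents (spouses of X11):
  X14 also has parents X1, X3, X6, X9, X12.
  X15's other parents are X4, X6, X8, X10, X13, X14.
  X16's other parents are X4, X9, X15.
MB(X11) = {X1, X3, X4, X6, X7, X8, X9, X10, X12, X13, X14, X15, X16}.

{X1, X3, X4, X6, X7, X8, X9, X10, X12, X13, X14, X15, X16}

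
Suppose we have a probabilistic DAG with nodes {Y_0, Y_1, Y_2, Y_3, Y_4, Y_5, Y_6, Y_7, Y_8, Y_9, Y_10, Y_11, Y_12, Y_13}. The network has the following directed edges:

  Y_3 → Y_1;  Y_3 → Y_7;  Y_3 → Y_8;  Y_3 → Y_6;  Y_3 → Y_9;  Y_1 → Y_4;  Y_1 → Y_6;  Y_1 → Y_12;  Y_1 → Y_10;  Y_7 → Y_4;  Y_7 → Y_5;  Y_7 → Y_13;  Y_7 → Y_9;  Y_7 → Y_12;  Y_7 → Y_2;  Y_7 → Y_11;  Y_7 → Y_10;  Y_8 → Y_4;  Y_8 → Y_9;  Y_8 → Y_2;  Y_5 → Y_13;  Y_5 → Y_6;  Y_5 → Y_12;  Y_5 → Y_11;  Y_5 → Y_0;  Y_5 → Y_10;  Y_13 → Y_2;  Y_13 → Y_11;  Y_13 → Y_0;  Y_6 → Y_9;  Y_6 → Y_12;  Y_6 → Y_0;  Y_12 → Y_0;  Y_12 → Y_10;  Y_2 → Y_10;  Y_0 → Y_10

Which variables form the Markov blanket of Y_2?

Recall MB(v) = parents ∪ children ∪ spouses, where spouses are the other parents of v's children.
Pa(Y_2) = {Y_7, Y_8, Y_13}.
Y_2's children: Y_10.
Co-parents of Y_2 (other parents of its children):
  Y_10: Y_0, Y_1, Y_5, Y_7, Y_12
So the Markov blanket of Y_2 is {Y_0, Y_1, Y_5, Y_7, Y_8, Y_10, Y_12, Y_13}.

{Y_0, Y_1, Y_5, Y_7, Y_8, Y_10, Y_12, Y_13}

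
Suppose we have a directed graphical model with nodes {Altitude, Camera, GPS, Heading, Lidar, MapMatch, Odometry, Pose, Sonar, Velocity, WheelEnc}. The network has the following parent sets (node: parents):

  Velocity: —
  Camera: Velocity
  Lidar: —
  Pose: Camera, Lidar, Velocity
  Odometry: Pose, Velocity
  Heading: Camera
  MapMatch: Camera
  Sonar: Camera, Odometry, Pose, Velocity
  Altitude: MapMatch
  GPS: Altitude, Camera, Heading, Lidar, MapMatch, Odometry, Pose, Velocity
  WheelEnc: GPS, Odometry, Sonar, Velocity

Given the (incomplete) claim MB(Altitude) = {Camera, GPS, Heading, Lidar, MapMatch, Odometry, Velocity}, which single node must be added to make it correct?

Pose

Children of Altitude: GPS.
Altitude has parent MapMatch.
Parents of each child, excluding Altitude:
  parents(GPS) \ {Altitude} = {Camera, Heading, Lidar, MapMatch, Odometry, Pose, Velocity}.
MB(Altitude) = {Camera, GPS, Heading, Lidar, MapMatch, Odometry, Pose, Velocity}.
Comparing with the claimed set, Pose is missing.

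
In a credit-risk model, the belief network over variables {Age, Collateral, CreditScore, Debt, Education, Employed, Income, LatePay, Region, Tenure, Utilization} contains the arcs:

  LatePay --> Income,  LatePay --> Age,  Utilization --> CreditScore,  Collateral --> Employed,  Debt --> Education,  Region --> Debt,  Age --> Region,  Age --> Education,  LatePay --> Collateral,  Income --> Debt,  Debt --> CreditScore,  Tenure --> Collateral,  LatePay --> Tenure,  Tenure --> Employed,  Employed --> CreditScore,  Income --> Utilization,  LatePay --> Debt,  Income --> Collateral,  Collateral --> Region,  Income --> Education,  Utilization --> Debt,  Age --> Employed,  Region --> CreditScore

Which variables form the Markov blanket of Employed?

A node's Markov blanket = Pa ∪ Ch ∪ (parents of Ch other than the node itself).
Pa(Employed) = {Age, Collateral, Tenure}.
Employed's children: CreditScore.
Co-parents of Employed (other parents of its children):
  CreditScore's other parents are Debt, Region, Utilization.
So the Markov blanket of Employed is {Age, Collateral, CreditScore, Debt, Region, Tenure, Utilization}.

{Age, Collateral, CreditScore, Debt, Region, Tenure, Utilization}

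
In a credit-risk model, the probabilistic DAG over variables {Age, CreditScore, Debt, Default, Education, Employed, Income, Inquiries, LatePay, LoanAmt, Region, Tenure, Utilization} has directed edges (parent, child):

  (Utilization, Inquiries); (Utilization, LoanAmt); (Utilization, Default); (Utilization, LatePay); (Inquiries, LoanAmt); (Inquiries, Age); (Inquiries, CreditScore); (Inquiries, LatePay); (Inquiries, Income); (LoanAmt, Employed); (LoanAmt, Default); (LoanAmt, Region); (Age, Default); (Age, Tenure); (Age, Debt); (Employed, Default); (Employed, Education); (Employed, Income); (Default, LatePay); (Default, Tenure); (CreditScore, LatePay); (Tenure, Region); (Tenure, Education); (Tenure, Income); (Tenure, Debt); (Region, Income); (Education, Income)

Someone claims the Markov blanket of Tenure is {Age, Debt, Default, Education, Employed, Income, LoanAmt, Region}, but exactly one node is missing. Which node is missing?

Inquiries

A node's Markov blanket = Pa ∪ Ch ∪ (parents of Ch other than the node itself).
Tenure has children Debt, Education, Income, Region.
Tenure's parents: Age, Default.
Co-parents of Tenure (other parents of its children):
  parents(Region) \ {Tenure} = {LoanAmt}.
  Education also has parent Employed.
  parents(Income) \ {Tenure} = {Education, Employed, Inquiries, Region}.
  Debt also has parent Age.
MB(Tenure) = {Age, Debt, Default, Education, Employed, Income, Inquiries, LoanAmt, Region}.
Comparing with the claimed set, Inquiries is missing.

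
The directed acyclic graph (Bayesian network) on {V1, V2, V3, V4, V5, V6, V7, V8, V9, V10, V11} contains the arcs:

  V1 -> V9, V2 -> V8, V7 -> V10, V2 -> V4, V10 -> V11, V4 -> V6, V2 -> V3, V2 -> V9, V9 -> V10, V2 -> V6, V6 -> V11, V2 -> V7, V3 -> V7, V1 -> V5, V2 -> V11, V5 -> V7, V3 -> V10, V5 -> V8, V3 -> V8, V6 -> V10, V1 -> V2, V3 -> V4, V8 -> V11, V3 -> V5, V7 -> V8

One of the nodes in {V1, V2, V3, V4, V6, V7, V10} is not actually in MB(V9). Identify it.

V4

Recall MB(v) = parents ∪ children ∪ spouses, where spouses are the other parents of v's children.
V9's children: V10.
Pa(V9) = {V1, V2}.
Parents of each child, excluding V9:
  V10: V3, V6, V7
MB(V9) = {V1, V2, V3, V6, V7, V10}.
V4 is neither a parent, child, nor co-parent of V9, so it does not belong.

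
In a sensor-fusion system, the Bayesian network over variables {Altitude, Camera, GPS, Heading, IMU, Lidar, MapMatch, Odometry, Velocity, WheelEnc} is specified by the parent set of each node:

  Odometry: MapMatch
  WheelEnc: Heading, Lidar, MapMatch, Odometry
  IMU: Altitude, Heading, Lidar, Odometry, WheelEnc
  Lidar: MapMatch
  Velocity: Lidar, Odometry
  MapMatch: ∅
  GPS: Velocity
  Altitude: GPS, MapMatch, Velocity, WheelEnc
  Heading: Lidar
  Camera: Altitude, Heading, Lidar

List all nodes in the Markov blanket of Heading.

{Altitude, Camera, IMU, Lidar, MapMatch, Odometry, WheelEnc}

Recall MB(v) = parents ∪ children ∪ spouses, where spouses are the other parents of v's children.
Pa(Heading) = {Lidar}.
Heading's children: Camera, IMU, WheelEnc.
Other parents of Heading's children:
  WheelEnc: Lidar, MapMatch, Odometry
  IMU: Altitude, Lidar, Odometry, WheelEnc
  Camera: Altitude, Lidar
Union: {Lidar} ∪ {Camera, IMU, WheelEnc} ∪ {Altitude, Lidar, MapMatch, Odometry, WheelEnc} = {Altitude, Camera, IMU, Lidar, MapMatch, Odometry, WheelEnc}.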